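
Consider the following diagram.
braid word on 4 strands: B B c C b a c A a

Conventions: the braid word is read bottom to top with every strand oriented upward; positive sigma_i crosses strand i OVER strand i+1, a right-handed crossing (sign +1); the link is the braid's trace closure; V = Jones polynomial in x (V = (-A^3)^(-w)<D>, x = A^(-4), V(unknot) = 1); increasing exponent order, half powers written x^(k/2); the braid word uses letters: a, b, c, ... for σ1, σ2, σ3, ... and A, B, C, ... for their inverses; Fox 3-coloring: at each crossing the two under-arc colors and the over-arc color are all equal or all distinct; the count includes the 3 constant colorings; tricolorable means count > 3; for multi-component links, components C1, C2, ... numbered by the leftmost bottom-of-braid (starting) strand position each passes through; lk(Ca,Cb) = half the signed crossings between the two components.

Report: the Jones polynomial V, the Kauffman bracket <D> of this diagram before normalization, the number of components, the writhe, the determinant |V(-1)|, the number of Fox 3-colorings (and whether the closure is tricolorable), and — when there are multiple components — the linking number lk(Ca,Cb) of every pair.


V = 1
<D> = -A^3 (w = +1)
1 component over 9 crossings, w = +1
3 Fox colorings among 3^9, |V(-1)| = 1: not tricolorable
why: w = +1 (over 9 crossings) is diagram-only; (-A^3)^(-1) removes it from V


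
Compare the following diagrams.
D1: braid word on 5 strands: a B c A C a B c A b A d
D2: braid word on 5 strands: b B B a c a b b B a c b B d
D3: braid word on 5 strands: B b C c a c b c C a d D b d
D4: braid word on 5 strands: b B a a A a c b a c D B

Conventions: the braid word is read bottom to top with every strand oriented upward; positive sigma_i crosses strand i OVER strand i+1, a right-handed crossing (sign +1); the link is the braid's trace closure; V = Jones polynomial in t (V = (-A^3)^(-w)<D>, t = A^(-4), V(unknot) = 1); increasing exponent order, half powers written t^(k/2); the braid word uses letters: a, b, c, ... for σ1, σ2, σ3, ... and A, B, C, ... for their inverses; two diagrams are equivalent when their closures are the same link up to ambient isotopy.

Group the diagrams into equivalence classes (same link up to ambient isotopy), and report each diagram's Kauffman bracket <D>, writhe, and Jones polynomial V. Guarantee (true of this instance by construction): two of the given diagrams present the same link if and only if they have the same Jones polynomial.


classes: {D1} | {D2, D4} | {D3}
V(D1) = 1  [12 crossings, <D> = 1, w = 0]
V(D2) = t - t^2 + 2t^3 - t^4 + t^5 - t^6  (w +6, c 14, <D> = -A^-6 + A^-2 - A^2 + 2A^6 - A^10 + A^14)
D3 (bracket -A^2 + A^6 + A^14; 14 crossings at w = +6): V = t + t^3 - t^4
V(D4) = t - t^2 + 2t^3 - t^4 + t^5 - t^6  (w +4, c 12, <D> = -A^-12 + A^-8 - A^-4 + 2 - A^4 + A^8)
note: comparing 4 Jones polynomials yields 3 groups


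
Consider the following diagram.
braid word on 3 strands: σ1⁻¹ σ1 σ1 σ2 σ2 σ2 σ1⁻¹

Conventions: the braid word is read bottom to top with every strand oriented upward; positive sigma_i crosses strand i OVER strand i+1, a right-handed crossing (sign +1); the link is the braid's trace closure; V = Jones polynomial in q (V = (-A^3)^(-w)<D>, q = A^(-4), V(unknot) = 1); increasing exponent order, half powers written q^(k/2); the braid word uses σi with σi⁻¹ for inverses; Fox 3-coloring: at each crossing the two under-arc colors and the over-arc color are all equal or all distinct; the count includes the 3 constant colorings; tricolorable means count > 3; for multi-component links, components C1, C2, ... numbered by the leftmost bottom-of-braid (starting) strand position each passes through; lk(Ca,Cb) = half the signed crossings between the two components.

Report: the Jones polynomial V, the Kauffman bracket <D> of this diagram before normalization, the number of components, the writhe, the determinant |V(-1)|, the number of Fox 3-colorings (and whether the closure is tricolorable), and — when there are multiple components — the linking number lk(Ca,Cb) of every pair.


V = -q^(1/2) - q^(3/2) - q^(5/2) + q^(9/2)
<D> = -A^-9 + A^-1 + A^3 + A^7 (w = +3)
2 components over 7 crossings, w = +3
lk(C1,C2): 0
27 Fox colorings among 3^7, |V(-1)| = 0: tricolorable
why: w = +3 (over 7 crossings) is diagram-only; (-A^3)^(-3) removes it from V


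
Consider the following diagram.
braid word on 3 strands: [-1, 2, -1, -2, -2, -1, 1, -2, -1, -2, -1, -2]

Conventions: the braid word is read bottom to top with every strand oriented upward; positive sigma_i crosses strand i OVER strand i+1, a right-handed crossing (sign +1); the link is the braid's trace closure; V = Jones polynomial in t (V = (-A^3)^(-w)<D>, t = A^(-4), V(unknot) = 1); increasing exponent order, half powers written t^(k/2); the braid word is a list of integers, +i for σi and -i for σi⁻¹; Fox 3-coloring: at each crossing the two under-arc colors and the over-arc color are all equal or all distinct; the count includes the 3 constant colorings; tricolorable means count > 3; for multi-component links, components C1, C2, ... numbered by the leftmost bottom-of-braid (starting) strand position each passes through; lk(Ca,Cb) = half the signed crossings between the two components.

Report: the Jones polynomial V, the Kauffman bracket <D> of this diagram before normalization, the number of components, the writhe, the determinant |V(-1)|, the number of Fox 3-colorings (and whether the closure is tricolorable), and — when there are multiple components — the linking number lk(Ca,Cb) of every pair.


V = -t^-8 + t^-5 + t^-3
<D> = A^-12 + A^-4 - A^8 (w = -8)
1 component over 12 crossings, w = -8
9 Fox colorings among 3^12, |V(-1)| = 3: tricolorable
why: V spans 5 powers of t: at least 5 crossings in any diagram


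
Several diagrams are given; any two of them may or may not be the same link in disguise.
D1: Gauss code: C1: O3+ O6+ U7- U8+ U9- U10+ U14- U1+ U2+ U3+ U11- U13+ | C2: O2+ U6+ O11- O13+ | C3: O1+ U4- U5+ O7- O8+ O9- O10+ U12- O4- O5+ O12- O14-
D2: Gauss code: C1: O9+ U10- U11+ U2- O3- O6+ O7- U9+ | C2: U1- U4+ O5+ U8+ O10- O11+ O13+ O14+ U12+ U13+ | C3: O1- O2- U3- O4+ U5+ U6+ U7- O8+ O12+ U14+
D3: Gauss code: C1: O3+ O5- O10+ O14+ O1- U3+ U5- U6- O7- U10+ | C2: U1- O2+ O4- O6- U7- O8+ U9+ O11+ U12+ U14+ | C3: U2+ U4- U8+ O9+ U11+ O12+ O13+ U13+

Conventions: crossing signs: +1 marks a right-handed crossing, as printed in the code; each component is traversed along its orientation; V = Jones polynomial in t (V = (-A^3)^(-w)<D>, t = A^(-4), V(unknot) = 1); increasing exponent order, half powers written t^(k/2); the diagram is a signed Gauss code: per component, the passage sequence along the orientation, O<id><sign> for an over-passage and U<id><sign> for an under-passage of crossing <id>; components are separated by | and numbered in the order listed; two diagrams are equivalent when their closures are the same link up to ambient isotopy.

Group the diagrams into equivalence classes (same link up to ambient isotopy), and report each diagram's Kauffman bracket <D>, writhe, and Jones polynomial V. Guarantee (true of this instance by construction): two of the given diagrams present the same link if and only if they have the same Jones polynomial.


classes: {D1} | {D2, D3}
V(D1) = 1 + t + t^2 + t^3  [14 crossings, <D> = A^-6 + A^-2 + A^2 + A^6, w = +2]
V(D2) = t^-1 + 2t - t^2 + 2t^3 - t^4 + t^5  (w +4, c 14, <D> = A^-8 - A^-4 + 2 - A^4 + 2A^8 + A^16)
D3 (bracket A^-8 - A^-4 + 2 - A^4 + 2A^8 + A^16; 14 crossings at w = +4): V = t^-1 + 2t - t^2 + 2t^3 - t^4 + t^5
note: 2 classes among 3 diagrams; unequal V(t) rules out equality


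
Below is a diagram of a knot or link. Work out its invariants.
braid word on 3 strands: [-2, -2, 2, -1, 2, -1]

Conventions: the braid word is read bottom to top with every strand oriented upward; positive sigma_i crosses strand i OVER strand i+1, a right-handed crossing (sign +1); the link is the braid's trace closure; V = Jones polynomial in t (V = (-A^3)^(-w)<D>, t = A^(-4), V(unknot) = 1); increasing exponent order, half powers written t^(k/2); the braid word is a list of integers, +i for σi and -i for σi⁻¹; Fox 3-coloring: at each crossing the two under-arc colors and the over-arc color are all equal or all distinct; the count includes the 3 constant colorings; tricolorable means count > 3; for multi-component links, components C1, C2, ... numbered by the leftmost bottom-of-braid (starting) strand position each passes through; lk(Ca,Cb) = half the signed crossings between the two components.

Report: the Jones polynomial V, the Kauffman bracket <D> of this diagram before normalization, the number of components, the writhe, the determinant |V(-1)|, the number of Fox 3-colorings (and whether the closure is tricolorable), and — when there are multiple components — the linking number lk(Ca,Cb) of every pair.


Jones polynomial: V(t) = 1
<D> = A^-6; writhe -2
components 1, writhe -2 (6 crossings)
3-colorings: 3 of 3^6, det 1 — not tricolorable
note: inverse pairs cancel, leaving σ2⁻¹ σ1⁻¹ σ2 σ1⁻¹


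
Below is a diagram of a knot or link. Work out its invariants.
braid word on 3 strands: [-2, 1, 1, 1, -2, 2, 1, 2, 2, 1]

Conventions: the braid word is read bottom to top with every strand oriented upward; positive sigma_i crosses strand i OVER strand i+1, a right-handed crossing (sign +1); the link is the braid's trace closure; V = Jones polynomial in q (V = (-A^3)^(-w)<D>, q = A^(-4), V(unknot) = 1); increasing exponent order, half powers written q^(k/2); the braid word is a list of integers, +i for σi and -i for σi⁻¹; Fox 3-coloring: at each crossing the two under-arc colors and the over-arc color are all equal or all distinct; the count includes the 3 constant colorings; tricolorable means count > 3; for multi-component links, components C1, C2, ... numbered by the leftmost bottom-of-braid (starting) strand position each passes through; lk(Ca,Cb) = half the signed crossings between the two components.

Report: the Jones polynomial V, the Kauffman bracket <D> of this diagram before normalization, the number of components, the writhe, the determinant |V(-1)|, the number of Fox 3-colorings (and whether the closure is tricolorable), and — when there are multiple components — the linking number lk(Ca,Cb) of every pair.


Jones polynomial: V(q) = q^2 - q^3 + 2q^4 - 2q^5 + 3q^6 - 2q^7 + q^8 - q^9
<D> = -A^-18 + A^-14 - 2A^-10 + 3A^-6 - 2A^-2 + 2A^2 - A^6 + A^10; writhe +6
components 1, writhe +6 (10 crossings)
3-colorings: 3 of 3^10, det 13 — not tricolorable
note: w = +6 shifts under R1 moves; the (-A^3)^(-6) factor cancels that in V


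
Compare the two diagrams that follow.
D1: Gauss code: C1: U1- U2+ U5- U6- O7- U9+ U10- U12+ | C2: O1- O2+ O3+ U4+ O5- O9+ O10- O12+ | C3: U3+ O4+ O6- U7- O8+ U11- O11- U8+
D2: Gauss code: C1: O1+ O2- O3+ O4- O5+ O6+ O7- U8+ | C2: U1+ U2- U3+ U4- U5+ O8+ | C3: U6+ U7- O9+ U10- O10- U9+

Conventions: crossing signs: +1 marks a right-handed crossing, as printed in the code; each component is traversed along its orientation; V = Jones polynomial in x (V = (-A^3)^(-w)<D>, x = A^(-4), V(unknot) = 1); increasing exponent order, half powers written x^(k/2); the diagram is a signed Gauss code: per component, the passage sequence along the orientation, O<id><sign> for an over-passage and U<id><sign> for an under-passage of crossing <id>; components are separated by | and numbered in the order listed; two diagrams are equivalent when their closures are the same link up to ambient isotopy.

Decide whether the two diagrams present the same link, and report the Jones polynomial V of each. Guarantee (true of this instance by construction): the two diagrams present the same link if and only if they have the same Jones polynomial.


equivalent: no
V(D1) = x^-2 + 2 + x^2  (w 0, c 12, <D> = A^-8 + 2 + A^8)
D2 (bracket A^-6 + A^-2 + A^2 + A^6; 10 crossings at w = +2): V = 1 + x + x^2 + x^3
why: 2 classes among 2 diagrams; unequal V(x) rules out equality


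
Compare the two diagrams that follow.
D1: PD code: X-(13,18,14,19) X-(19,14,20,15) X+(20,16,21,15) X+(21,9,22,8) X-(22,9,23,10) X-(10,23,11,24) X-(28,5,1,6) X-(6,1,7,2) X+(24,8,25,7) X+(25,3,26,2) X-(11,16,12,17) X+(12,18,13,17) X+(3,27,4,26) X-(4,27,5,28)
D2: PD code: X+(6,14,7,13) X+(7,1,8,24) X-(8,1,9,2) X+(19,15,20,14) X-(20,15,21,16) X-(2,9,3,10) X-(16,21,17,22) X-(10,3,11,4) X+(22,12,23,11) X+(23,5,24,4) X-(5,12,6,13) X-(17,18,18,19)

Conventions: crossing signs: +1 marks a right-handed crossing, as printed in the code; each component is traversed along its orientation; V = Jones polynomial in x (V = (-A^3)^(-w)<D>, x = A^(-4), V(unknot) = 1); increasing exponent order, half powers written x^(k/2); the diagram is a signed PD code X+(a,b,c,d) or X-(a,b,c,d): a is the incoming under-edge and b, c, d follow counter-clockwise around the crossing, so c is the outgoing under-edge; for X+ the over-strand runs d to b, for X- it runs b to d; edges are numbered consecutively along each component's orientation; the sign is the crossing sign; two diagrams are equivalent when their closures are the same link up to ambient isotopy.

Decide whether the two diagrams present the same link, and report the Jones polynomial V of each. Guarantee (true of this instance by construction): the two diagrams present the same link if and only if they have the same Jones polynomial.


same link: yes
V(D1) = 1  [14 crossings, <D> = A^-6, w = -2]
V(D2) = 1  (w -2, c 12, <D> = A^-6)
note: from 14 to 12 crossings by R-moves: one link, two diagrams


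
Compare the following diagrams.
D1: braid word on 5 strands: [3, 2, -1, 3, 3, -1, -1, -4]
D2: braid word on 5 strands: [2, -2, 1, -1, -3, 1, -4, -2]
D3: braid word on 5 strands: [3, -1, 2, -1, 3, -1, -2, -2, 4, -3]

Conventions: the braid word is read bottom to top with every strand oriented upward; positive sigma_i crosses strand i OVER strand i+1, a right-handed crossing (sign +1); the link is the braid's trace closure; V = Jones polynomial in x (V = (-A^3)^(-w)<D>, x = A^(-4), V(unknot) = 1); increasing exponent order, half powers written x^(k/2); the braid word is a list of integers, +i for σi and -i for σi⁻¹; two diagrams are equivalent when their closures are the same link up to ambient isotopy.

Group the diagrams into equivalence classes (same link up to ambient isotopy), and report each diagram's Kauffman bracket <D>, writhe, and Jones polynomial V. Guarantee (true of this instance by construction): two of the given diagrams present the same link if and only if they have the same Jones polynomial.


classes: {D1} | {D2} | {D3}
V(D1) = -x^-3 + x^-2 - x^-1 + 3 - x + x^2 - x^3  [8 crossings, <D> = -A^-12 + A^-8 - A^-4 + 3 - A^4 + A^8 - A^12, w = 0]
V(D2) = 1  [8 crossings, <D> = A^-6, w = -2]
D3 (bracket A^-2 - A^2 + 2A^6 - A^10 + A^14 - A^18; 10 crossings at w = -2): V = -x^-6 + x^-5 - x^-4 + 2x^-3 - x^-2 + x^-1
note: 3 classes among 3 diagrams; unequal V(x) rules out equality


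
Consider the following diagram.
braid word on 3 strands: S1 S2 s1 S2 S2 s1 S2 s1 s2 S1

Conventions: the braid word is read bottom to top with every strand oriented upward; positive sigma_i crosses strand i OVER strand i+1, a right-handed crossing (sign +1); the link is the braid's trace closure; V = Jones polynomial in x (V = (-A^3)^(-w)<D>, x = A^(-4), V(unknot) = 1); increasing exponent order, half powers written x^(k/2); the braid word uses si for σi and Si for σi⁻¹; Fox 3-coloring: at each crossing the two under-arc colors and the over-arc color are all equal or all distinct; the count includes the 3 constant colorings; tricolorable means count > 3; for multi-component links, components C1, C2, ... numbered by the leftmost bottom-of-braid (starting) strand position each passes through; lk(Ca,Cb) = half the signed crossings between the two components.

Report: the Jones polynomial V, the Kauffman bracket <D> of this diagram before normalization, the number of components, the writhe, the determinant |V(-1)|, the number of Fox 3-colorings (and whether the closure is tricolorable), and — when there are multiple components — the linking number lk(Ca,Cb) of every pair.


V = -x^-6 + 2x^-5 - 4x^-4 + 5x^-3 - 4x^-2 + 5x^-1 - 3 + 2x - x^2
<D> = -A^-14 + 2A^-10 - 3A^-6 + 5A^-2 - 4A^2 + 5A^6 - 4A^10 + 2A^14 - A^18 (w = -2)
1 component over 10 crossings, w = -2
9 Fox colorings among 3^10, |V(-1)| = 27: tricolorable
why: the span of V is 8, forcing >= 8 crossings in any diagram


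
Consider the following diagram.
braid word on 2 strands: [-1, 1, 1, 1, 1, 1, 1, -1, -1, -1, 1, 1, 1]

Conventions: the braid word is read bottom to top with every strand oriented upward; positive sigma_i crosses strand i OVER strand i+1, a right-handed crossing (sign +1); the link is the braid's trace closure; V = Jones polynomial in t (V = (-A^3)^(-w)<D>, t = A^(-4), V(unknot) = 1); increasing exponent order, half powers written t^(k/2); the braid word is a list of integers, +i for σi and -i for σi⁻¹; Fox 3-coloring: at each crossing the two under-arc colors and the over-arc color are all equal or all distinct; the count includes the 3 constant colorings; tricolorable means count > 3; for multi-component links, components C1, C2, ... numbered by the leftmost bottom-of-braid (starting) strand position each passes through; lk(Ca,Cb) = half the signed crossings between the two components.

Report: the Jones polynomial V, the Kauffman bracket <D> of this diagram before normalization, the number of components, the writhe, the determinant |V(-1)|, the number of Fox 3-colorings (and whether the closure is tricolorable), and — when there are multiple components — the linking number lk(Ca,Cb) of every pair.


V = t^2 + t^4 - t^5 + t^6 - t^7
<D> = A^-13 - A^-9 + A^-5 - A^-1 - A^7 (w = +5)
1 component over 13 crossings, w = +5
3 Fox colorings among 3^13, |V(-1)| = 5: not tricolorable
why: a (2,5) torus form — a single generator 5 times


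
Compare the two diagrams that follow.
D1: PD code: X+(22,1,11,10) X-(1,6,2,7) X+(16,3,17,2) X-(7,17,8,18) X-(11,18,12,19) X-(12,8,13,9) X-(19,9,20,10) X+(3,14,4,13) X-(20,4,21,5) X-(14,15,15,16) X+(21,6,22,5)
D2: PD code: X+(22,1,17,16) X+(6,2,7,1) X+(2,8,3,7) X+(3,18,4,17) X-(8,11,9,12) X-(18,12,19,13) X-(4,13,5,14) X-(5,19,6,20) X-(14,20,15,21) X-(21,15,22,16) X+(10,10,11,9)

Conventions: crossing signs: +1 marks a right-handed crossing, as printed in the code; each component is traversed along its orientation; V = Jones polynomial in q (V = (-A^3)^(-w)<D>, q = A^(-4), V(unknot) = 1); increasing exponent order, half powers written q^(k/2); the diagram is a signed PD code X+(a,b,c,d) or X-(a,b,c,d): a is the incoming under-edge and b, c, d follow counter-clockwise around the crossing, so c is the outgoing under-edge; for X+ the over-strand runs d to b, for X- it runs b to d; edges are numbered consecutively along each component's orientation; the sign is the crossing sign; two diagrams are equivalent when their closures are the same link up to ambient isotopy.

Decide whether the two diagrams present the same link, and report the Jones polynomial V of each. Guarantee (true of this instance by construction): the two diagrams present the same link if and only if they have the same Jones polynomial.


equivalent: no
V(D1) = q^(-7/2) - 2q^(-5/2) + q^(-3/2) - 2q^(-1/2) + q^(1/2) - q^(3/2)  (w -3, c 11, <D> = A^-15 - A^-11 + 2A^-7 - A^-3 + 2A - A^5)
V(D2) = -q^(-5/2) - q^(-1/2)  [11 crossings, <D> = A^-1 + A^7, w = -1]
key observation: V(q) takes 2 values over 2 diagrams, fixing the grouping


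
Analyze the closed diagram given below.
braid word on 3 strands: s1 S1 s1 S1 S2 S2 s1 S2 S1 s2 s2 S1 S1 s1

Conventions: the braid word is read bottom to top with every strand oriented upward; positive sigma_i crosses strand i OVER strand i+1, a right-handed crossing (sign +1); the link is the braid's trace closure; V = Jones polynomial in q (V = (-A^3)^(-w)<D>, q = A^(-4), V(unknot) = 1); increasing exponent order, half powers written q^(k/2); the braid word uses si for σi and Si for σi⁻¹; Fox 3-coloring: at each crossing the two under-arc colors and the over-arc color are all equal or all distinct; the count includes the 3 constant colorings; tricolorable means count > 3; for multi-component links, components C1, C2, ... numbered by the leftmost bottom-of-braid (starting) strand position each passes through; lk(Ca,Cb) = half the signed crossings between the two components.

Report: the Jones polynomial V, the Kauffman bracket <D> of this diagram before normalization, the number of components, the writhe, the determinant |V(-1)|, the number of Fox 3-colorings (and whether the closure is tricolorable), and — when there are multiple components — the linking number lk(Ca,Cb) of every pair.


V(q) = -q^-5 + q^-4 - q^-3 + 2q^-2 - q^-1 + 2 - q
bracket: -A^-10 + 2A^-6 - A^-2 + 2A^2 - A^6 + A^10 - A^14, w = -2
1 component, writhe -2, over 14 crossings
det 9, colorings 9 of 3^14 — tricolorable
observation: the word shrinks to σ2⁻¹ σ2⁻¹ σ1 σ2⁻¹ σ1⁻¹ σ2 σ2 σ1⁻¹ after cancelling


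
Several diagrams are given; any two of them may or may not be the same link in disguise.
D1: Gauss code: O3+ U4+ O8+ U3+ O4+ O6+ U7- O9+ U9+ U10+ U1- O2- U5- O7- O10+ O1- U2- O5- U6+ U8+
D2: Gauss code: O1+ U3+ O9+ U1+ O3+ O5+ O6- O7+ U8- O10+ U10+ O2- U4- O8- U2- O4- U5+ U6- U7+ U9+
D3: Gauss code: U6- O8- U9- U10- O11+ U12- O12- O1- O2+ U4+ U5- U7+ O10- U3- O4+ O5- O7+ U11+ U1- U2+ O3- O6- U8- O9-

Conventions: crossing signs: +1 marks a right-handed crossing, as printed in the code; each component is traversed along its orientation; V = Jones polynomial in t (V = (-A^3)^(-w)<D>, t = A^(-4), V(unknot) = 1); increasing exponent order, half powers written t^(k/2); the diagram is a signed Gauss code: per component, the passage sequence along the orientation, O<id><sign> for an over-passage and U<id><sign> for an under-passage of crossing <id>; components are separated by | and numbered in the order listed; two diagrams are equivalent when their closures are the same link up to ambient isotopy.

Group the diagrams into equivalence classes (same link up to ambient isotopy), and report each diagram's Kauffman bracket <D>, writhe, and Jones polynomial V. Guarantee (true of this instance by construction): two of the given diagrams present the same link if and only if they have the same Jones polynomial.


grouping into links: {D1, D2} | {D3}
V(D1) = -t^-3 + t^-2 - t^-1 + 3 - t + t^2 - t^3  (w +2, c 10, <D> = -A^-6 + A^-2 - A^2 + 3A^6 - A^10 + A^14 - A^18)
V(D2) = -t^-3 + t^-2 - t^-1 + 3 - t + t^2 - t^3  (w +2, c 10, <D> = -A^-6 + A^-2 - A^2 + 3A^6 - A^10 + A^14 - A^18)
V(D3) = -t^-6 + 2t^-5 - 2t^-4 + 3t^-3 - 3t^-2 + 2t^-1 - 1 + t  (w -4, c 12, <D> = A^-16 - A^-12 + 2A^-8 - 3A^-4 + 3 - 2A^4 + 2A^8 - A^12)
key observation: V(t) takes 2 values over 3 diagrams, fixing the grouping


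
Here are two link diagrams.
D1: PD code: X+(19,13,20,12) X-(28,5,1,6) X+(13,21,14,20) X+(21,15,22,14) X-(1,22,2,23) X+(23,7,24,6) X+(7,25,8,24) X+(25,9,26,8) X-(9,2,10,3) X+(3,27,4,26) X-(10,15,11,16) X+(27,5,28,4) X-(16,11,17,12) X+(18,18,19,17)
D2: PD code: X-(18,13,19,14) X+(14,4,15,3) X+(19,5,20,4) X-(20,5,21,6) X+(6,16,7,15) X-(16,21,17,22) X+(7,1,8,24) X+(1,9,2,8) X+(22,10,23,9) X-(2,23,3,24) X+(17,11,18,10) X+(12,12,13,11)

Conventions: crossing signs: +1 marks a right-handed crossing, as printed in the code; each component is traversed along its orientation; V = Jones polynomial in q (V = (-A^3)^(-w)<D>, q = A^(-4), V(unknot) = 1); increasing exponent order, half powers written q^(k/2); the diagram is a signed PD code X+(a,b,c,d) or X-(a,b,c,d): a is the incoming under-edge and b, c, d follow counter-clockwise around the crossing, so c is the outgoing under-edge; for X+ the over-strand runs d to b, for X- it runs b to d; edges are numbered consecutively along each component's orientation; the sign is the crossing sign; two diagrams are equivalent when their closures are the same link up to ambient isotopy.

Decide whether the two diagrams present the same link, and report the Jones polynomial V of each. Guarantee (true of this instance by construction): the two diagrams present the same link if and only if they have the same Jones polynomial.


equivalent: no
D1 (bracket A^-8 - 2A^-4 + 2 - 2A^4 + 2A^8 - A^12 + A^16; 14 crossings at w = +4): V = q^-1 - 1 + 2q - 2q^2 + 2q^3 - 2q^4 + q^5
V(D2) = q - q^2 + 2q^3 - q^4 + q^5 - q^6  (w +4, c 12, <D> = -A^-12 + A^-8 - A^-4 + 2 - A^4 + A^8)
key observation: 2 classes among 2 diagrams; unequal V(q) rules out equality


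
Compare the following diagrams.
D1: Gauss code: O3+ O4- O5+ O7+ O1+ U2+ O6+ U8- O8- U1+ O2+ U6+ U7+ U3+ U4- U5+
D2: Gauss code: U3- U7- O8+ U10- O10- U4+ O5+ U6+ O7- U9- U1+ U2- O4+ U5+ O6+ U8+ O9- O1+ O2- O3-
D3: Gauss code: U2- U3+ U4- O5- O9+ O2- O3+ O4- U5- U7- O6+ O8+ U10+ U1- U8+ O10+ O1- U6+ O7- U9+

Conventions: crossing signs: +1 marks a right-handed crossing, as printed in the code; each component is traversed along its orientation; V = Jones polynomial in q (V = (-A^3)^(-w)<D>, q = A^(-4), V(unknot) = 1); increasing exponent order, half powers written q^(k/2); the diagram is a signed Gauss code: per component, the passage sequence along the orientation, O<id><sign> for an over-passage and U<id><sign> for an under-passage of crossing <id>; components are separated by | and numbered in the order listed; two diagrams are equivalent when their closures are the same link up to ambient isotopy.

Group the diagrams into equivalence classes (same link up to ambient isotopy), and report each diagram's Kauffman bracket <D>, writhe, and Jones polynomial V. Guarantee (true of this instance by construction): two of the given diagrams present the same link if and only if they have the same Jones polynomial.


equivalence classes: {D1} | {D2} | {D3}
D1 (bracket -A^-4 + 1 + A^8; 8 crossings at w = +4): V = q + q^3 - q^4
V(D2) = q^-1 - 1 + 2q - 2q^2 + 2q^3 - 2q^4 + q^5  (w 0, c 10, <D> = A^-20 - 2A^-16 + 2A^-12 - 2A^-8 + 2A^-4 - 1 + A^4)
V(D3) = 1  [10 crossings, <D> = 1, w = 0]
key observation: V(q) takes 3 values over 3 diagrams, fixing the grouping


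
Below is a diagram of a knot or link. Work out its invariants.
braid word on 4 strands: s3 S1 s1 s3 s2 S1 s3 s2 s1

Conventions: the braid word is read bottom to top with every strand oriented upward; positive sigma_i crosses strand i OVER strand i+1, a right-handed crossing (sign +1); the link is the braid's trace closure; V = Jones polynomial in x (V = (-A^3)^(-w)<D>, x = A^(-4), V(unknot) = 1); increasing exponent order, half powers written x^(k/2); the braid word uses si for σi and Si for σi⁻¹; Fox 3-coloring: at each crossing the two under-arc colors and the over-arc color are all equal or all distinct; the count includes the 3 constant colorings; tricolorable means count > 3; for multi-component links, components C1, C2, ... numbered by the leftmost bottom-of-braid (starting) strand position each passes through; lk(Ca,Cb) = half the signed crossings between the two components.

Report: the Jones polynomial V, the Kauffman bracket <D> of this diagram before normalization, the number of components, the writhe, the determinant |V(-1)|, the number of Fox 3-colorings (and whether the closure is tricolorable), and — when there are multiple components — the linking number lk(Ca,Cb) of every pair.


V(x) = x + x^3 - x^4
bracket: A^-1 - A^3 - A^11, w = +5
1 component, writhe +5, over 9 crossings
det 3, colorings 9 of 3^9 — tricolorable
observation: det 3 = |V(-1)|; divisible by 3, so tricolorable


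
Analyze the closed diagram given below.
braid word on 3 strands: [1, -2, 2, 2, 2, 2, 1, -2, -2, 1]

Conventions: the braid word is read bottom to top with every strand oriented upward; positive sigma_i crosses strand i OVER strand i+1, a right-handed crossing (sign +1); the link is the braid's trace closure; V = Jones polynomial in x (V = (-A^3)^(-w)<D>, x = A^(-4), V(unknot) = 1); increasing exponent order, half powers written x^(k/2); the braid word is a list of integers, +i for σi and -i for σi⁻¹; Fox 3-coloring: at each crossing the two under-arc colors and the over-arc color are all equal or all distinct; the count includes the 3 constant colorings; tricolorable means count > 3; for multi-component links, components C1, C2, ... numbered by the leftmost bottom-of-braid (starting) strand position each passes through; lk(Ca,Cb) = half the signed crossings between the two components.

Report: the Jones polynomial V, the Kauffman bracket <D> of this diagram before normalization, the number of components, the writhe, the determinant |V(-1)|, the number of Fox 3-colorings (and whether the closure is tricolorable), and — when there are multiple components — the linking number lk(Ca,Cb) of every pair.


V(x) = 2x - 2x^2 + 3x^3 - 3x^4 + 2x^5 - 2x^6 + x^7
bracket: A^-16 - 2A^-12 + 2A^-8 - 3A^-4 + 3 - 2A^4 + 2A^8, w = +4
1 component, writhe +4, over 10 crossings
det 15, colorings 9 of 3^10 — tricolorable
observation: w = +4 (over 10 crossings) is diagram-only; (-A^3)^(-4) removes it from V


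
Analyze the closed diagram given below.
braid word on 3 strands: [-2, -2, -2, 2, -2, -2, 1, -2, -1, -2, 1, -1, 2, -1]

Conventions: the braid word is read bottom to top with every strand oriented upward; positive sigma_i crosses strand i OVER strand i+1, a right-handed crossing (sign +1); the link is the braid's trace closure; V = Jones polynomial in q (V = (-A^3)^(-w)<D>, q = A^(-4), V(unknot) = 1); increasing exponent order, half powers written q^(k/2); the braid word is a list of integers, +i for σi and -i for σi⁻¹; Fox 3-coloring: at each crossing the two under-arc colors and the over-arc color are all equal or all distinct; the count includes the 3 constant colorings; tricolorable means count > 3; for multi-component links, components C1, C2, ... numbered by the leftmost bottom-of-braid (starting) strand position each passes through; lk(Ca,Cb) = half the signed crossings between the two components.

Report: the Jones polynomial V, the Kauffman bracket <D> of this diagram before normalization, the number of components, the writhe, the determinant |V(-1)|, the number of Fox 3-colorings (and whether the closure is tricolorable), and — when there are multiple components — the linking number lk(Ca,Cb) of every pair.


V = -q^-9 + q^-8 - 2q^-7 + 3q^-6 - 2q^-5 + 2q^-4 - q^-3 + q^-2
<D> = A^-10 - A^-6 + 2A^-2 - 2A^2 + 3A^6 - 2A^10 + A^14 - A^18 (w = -6)
1 component over 14 crossings, w = -6
3 Fox colorings among 3^14, |V(-1)| = 13: not tricolorable
why: w = -6 shifts under R1 moves; the (-A^3)^(6) factor cancels that in V


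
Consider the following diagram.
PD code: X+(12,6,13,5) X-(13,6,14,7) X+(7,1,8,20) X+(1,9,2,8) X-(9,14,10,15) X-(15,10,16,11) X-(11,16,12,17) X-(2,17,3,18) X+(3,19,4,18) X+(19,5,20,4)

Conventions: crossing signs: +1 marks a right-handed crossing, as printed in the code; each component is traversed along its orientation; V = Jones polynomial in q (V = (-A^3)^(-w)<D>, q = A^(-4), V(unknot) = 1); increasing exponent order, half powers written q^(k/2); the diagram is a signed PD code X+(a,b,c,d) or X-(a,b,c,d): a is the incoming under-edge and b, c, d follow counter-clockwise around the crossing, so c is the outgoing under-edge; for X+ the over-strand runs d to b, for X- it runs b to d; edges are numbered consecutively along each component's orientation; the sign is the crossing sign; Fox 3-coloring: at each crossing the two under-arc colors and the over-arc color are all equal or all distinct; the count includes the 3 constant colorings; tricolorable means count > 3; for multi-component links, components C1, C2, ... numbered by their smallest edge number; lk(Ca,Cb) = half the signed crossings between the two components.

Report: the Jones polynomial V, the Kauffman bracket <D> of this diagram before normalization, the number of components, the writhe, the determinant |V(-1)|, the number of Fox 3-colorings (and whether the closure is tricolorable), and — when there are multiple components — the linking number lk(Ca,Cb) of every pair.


Jones polynomial: V(q) = -q^-3 + q^-2 - q^-1 + 3 - q + q^2 - q^3
<D> = -A^-12 + A^-8 - A^-4 + 3 - A^4 + A^8 - A^12; writhe 0
components 1, writhe 0 (10 crossings)
3-colorings: 27 of 3^10, det 9 — tricolorable
note: palindromic: swapping q for 1/q fixes V


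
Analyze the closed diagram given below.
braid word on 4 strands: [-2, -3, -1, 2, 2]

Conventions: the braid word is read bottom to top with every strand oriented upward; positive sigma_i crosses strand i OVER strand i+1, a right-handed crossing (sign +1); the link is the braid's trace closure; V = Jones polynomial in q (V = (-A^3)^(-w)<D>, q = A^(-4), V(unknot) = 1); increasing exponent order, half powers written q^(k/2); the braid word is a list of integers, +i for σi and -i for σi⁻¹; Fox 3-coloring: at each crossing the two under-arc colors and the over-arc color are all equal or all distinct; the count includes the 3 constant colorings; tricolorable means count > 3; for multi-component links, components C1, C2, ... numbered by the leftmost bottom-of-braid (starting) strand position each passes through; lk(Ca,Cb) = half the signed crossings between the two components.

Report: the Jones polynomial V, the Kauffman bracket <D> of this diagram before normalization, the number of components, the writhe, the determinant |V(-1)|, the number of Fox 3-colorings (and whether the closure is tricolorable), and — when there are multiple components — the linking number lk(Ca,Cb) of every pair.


Jones polynomial: V(q) = 1
<D> = -A^-3; writhe -1
components 1, writhe -1 (5 crossings)
3-colorings: 3 of 3^5, det 1 — not tricolorable
note: |V(-1)| = 1: so not tricolorable, since 3 does not divide 1


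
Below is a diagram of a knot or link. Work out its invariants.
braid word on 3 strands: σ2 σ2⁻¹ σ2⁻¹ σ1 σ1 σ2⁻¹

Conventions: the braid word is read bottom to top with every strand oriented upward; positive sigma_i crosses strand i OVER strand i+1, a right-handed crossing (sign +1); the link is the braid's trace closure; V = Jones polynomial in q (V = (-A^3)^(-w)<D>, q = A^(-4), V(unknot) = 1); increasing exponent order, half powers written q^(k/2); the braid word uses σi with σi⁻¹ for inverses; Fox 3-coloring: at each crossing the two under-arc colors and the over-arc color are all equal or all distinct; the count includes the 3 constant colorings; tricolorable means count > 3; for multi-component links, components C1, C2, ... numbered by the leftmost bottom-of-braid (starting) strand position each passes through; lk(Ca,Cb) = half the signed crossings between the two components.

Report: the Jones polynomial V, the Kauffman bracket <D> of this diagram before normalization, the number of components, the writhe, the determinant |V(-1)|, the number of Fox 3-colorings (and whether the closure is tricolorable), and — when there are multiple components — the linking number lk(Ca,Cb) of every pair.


Jones polynomial: V(q) = q^-2 + 2 + q^2
<D> = A^-8 + 2 + A^8; writhe 0
components 3, writhe 0 (6 crossings)
linking number lk(C1,C2) = 0
lk(C1,C3): +1
lk(C2,C3) = -1
3-colorings: 3 of 3^6, det 4 — not tricolorable
note: span 4 respects span(V) <= c + mu - 1 = 8 for this 3-component diagram


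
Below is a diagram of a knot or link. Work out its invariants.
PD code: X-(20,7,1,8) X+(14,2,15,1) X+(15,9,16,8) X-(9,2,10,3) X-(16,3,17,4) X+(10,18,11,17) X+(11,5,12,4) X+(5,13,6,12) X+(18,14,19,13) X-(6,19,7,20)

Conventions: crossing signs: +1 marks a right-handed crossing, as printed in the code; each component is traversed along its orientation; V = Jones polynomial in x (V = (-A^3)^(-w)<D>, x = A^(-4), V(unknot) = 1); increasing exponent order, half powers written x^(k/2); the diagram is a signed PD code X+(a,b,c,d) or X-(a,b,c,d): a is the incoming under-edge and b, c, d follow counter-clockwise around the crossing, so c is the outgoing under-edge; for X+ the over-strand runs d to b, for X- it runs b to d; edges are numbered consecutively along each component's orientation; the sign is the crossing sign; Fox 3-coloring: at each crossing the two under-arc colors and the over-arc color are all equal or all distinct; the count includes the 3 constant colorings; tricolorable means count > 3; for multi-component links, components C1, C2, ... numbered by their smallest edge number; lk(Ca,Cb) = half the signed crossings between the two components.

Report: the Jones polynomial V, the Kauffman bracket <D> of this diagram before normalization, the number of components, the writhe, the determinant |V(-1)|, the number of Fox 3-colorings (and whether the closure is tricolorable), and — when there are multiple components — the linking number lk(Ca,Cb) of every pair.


V(x) = -x^-1 + 2 - x + 2x^2 - x^3 + x^4 - x^5
bracket: -A^-14 + A^-10 - A^-6 + 2A^-2 - A^2 + 2A^6 - A^10, w = +2
1 component, writhe +2, over 10 crossings
det 9, colorings 9 of 3^10 — tricolorable
observation: det 9 = |V(-1)|; divisible by 3, so tricolorable


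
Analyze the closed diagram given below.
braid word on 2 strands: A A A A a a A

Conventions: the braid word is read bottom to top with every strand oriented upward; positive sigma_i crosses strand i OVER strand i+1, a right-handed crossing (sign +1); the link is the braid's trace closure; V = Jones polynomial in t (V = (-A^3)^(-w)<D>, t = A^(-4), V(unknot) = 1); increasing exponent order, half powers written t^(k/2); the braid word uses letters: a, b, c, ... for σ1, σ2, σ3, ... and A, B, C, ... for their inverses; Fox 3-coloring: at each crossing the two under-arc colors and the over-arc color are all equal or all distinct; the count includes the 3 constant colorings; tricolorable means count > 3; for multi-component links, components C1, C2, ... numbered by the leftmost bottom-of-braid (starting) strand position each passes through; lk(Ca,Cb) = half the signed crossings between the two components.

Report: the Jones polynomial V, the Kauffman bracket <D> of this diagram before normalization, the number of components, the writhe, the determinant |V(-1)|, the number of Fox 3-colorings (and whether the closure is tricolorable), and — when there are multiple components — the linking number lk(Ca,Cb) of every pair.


Jones polynomial: V(t) = -t^-4 + t^-3 + t^-1
<D> = -A^-5 - A^3 + A^7; writhe -3
components 1, writhe -3 (7 crossings)
3-colorings: 9 of 3^7, det 3 — tricolorable
note: free reduction leaves σ1⁻¹ σ1⁻¹ σ1⁻¹ of the original 7 letters


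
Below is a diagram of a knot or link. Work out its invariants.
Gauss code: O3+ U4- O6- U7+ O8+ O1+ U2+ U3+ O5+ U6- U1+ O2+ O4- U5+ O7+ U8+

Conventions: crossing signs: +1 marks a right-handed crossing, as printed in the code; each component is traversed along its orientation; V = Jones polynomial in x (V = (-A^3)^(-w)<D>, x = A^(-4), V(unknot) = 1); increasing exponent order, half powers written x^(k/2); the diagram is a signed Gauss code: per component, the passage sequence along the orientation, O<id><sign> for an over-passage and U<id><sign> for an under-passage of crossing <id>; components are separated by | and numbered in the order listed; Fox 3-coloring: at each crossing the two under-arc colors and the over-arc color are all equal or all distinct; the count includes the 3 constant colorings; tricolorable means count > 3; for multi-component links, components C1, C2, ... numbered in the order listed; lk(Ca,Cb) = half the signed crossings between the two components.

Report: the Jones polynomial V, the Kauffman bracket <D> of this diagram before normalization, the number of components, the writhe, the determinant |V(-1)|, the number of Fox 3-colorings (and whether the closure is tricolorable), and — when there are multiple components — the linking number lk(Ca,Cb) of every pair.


V = 2x - 2x^2 + 3x^3 - 3x^4 + 2x^5 - 2x^6 + x^7
<D> = A^-16 - 2A^-12 + 2A^-8 - 3A^-4 + 3 - 2A^4 + 2A^8 (w = +4)
1 component over 8 crossings, w = +4
9 Fox colorings among 3^8, |V(-1)| = 15: tricolorable
why: V spans 6 powers of x: at least 6 crossings in any diagram


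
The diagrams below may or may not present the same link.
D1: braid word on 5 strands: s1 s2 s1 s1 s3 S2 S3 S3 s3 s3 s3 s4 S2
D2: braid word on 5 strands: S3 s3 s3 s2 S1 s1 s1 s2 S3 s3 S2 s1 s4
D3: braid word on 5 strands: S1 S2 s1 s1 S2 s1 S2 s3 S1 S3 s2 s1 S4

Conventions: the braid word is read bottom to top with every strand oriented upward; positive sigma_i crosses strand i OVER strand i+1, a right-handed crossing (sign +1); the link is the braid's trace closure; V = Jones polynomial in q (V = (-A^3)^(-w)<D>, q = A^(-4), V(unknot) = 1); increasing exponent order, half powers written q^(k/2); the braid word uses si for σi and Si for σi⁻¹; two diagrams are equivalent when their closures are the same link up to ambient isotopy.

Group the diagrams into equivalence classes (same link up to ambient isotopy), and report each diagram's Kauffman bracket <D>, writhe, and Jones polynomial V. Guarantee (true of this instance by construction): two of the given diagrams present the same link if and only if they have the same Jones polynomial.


equivalence classes: {D1} | {D2} | {D3}
D1 (bracket A^-3 + A^5 - A^9 + A^13; 13 crossings at w = +5): V = -q^(1/2) + q^(3/2) - q^(5/2) - q^(9/2)
V(D2) = -q^(1/2) - q^(5/2)  (w +5, c 13, <D> = A^5 + A^13)
V(D3) = -q^(-5/2) - q^(5/2)  (w -1, c 13, <D> = A^-13 + A^7)
observation: V(q) takes 3 values over 3 diagrams, fixing the grouping
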